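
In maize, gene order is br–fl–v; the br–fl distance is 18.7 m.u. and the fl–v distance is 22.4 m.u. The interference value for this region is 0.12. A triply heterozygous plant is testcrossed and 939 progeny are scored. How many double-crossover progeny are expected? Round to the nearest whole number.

Map distances give recombination frequencies of 0.187 and 0.224 for the two intervals.
With interference 0.12 (so coincidence = 0.88), expected double-crossover frequency = 0.187 × 0.224 × 0.88 = 0.03686.
Expected number = 0.03686 × 939 = 34.61 ≈ 35.

35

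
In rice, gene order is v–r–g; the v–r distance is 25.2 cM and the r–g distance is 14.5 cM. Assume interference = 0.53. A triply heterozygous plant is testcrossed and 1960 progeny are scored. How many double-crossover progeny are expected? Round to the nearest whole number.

34

Map distances give recombination frequencies of 0.252 and 0.145 for the two intervals.
With interference 0.53 (so coincidence = 0.47), expected double-crossover frequency = 0.252 × 0.145 × 0.47 = 0.01717.
Expected number = 0.01717 × 1960 = 33.66 ≈ 34.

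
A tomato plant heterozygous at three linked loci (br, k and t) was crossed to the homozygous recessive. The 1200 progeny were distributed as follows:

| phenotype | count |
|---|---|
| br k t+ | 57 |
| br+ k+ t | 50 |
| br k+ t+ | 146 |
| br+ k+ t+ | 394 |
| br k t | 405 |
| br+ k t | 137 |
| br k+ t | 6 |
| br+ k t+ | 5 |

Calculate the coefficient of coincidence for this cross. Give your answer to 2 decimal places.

0.38

The two most frequent reciprocal classes, br k t and br+ k+ t+, are the parental types, so the F1 was br k t / br+ k+ t+.
The two rarest classes, br k+ t and br+ k t+, are the double crossovers. Comparing them with the parentals, only the k allele has switched, so k is the middle locus and the order is br – k – t.
br–k: (283 + 11)/1200 = 0.2450; k–t: (107 + 11)/1200 = 0.0983.
Expected DCO frequency = 0.2450 × 0.0983 ≈ 0.02408; observed = 11/1200 ≈ 0.00917.
Coefficient of coincidence = 0.00917/0.02408 ≈ 0.38.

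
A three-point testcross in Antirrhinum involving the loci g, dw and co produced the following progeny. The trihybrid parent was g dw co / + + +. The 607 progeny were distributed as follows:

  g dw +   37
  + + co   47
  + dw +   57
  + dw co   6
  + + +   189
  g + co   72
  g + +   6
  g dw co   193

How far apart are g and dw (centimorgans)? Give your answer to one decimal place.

The two rarest classes, + dw co and g + +, are the double crossovers. Comparing them with the parentals, only the g allele has switched, so g is the middle locus and the order is dw – g – co.
Crossovers in the dw–g interval produce the single-crossover classes g + co and + dw + (72 + 57 = 129) plus the double crossovers (12).
RF(dw–g) = (129 + 12) / 607 = 141/607 = 0.2323 → 23.2 centimorgans.

23.2 centimorgans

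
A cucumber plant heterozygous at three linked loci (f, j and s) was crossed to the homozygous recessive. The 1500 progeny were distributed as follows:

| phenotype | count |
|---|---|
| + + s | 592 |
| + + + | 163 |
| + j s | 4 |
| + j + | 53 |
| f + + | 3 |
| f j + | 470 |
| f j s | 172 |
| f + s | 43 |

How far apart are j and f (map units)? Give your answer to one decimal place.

6.9 map units

The two most frequent reciprocal classes, f j + and + + s, are the parental types, so the F1 was f j + / + + s.
The two rarest classes, f + + and + j s, are the double crossovers. Comparing them with the parentals, only the j allele has switched, so j is the middle locus and the order is f – j – s.
Crossovers in the f–j interval produce the single-crossover classes + j + and f + s (53 + 43 = 96) plus the double crossovers (7).
RF(f–j) = (96 + 7) / 1500 = 103/1500 = 0.0687 → 6.9 map units.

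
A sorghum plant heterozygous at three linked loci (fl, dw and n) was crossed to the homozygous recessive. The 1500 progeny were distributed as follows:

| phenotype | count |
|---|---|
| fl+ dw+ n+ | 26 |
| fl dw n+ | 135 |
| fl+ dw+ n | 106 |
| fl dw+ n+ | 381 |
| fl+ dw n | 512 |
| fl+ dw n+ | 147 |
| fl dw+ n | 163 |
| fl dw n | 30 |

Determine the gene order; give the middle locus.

The two most frequent reciprocal classes, fl dw+ n+ and fl+ dw n, are the parental types, so the F1 was fl dw+ n+ / fl+ dw n.
The two rarest classes, fl+ dw+ n+ and fl dw n, are the double crossovers. Comparing them with the parentals, only the fl allele has switched, so fl is the middle locus and the order is n – fl – dw.

fl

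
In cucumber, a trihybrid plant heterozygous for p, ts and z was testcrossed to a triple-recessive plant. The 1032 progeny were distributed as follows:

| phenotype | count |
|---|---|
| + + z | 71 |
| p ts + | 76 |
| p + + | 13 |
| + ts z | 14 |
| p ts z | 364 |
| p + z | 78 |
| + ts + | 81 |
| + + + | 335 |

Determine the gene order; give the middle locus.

p

The two most frequent reciprocal classes, + + + and p ts z, are the parental types, so the F1 was + + + / p ts z.
The two rarest classes, p + + and + ts z, are the double crossovers. Comparing them with the parentals, only the p allele has switched, so p is the middle locus and the order is ts – p – z.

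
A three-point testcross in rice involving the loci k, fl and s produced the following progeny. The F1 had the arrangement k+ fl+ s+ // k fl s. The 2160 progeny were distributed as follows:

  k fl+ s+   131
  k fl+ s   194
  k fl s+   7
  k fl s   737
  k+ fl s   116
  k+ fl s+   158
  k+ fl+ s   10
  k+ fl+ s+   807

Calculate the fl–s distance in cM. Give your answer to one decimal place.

17.1 cM

The two rarest classes, k+ fl+ s and k fl s+, are the double crossovers. Comparing them with the parentals, only the s allele has switched, so s is the middle locus and the order is fl – s – k.
Crossovers in the fl–s interval produce the single-crossover classes k+ fl s+ and k fl+ s (158 + 194 = 352) plus the double crossovers (17).
RF(fl–s) = (352 + 17) / 2160 = 369/2160 = 0.1708 → 17.1 cM.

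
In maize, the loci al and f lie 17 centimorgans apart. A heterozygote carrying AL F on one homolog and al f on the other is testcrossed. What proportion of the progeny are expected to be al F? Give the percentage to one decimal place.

A map distance of 17 centimorgans corresponds to a recombination frequency of 0.170.
The F1 is AL F / al f, so al F is a recombinant gamete class with expected frequency r/2 = 0.170/2 = 0.0850.
That is 0.0850 = 8.5% of the progeny.

8.5%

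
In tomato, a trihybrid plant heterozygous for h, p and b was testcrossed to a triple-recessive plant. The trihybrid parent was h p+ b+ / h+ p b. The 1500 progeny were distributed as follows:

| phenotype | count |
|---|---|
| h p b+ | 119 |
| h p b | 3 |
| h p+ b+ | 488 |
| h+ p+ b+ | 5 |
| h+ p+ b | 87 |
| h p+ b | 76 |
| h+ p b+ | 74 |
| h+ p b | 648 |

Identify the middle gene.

h

The two rarest classes, h+ p+ b+ and h p b, are the double crossovers. Comparing them with the parentals, only the h allele has switched, so h is the middle locus and the order is p – h – b.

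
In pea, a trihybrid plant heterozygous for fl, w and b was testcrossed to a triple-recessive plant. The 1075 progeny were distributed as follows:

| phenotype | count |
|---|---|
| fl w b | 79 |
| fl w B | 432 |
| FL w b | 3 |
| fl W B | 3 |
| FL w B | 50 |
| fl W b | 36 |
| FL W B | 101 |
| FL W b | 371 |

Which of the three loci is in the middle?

The two most frequent reciprocal classes, FL W b and fl w B, are the parental types, so the F1 was FL W b / fl w B.
The two rarest classes, FL w b and fl W B, are the double crossovers. Comparing them with the parentals, only the w allele has switched, so w is the middle locus and the order is b – w – fl.

w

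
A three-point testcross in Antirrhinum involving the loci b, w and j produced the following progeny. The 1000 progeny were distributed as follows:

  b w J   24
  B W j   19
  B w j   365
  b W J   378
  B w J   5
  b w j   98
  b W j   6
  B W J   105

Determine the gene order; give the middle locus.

j

The two most frequent reciprocal classes, B w j and b W J, are the parental types, so the F1 was B w j / b W J.
The two rarest classes, B w J and b W j, are the double crossovers. Comparing them with the parentals, only the j allele has switched, so j is the middle locus and the order is w – j – b.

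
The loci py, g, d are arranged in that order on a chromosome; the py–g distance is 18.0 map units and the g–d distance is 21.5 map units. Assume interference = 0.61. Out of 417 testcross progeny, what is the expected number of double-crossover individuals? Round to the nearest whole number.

Map distances give recombination frequencies of 0.180 and 0.215 for the two intervals.
With interference 0.61 (so coincidence = 0.39), expected double-crossover frequency = 0.180 × 0.215 × 0.39 = 0.01509.
Expected number = 0.01509 × 417 = 6.29 ≈ 6.

6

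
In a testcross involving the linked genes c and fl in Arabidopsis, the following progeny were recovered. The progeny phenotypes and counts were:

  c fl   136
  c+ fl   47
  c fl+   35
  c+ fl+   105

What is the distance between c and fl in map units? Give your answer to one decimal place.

The two most frequent classes, c+ fl+ (105) and c fl (136), are the parental types, so the F1 was c+ fl+ / c fl.
The recombinant classes are c+ fl and c fl+: 47 + 35 = 82.
Recombination frequency = 82/323 = 0.2539 ≈ 25.4%, i.e. 25.4 map units.

25.4 map units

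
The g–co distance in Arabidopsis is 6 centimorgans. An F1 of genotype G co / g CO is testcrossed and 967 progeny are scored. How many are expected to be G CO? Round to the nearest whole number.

29

A map distance of 6 centimorgans corresponds to a recombination frequency of 0.060.
The F1 is G co / g CO, so G CO is a recombinant gamete class with expected frequency r/2 = 0.060/2 = 0.0300.
Expected number = 0.0300 × 967 = 29.01 ≈ 29.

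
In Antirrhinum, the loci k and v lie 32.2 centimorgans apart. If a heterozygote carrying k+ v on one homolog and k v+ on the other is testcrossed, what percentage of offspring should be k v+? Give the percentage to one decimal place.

A map distance of 32.2 centimorgans corresponds to a recombination frequency of 0.322.
The F1 is k+ v / k v+, so k v+ is a parental gamete class with expected frequency (1 − r)/2 = 0.678/2 = 0.3390.
That is 0.3390 = 33.9% of the progeny.

33.9%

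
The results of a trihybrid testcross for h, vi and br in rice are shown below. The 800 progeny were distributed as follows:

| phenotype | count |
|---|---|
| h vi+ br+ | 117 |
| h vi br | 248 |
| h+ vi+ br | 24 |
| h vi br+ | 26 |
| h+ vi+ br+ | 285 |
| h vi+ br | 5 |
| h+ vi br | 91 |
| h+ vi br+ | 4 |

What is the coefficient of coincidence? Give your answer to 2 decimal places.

The two most frequent reciprocal classes, h vi br and h+ vi+ br+, are the parental types, so the F1 was h vi br / h+ vi+ br+.
The two rarest classes, h vi+ br and h+ vi br+, are the double crossovers. Comparing them with the parentals, only the vi allele has switched, so vi is the middle locus and the order is br – vi – h.
br–vi: (50 + 9)/800 = 0.0737; vi–h: (208 + 9)/800 = 0.2712.
Expected DCO frequency = 0.0737 × 0.2712 ≈ 0.01999; observed = 9/800 ≈ 0.01125.
Coefficient of coincidence = 0.01125/0.01999 ≈ 0.56.

0.56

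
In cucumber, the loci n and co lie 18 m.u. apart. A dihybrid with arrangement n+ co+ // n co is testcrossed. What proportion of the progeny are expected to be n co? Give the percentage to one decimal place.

A map distance of 18 m.u. corresponds to a recombination frequency of 0.180.
The F1 is n+ co+ / n co, so n co is a parental gamete class with expected frequency (1 − r)/2 = 0.820/2 = 0.4100.
That is 0.4100 = 41.0% of the progeny.

41.0%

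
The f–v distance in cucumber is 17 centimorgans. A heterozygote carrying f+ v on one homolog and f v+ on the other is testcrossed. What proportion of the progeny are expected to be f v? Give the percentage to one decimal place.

A map distance of 17 centimorgans corresponds to a recombination frequency of 0.170.
The F1 is f+ v / f v+, so f v is a recombinant gamete class with expected frequency r/2 = 0.170/2 = 0.0850.
That is 0.0850 = 8.5% of the progeny.

8.5%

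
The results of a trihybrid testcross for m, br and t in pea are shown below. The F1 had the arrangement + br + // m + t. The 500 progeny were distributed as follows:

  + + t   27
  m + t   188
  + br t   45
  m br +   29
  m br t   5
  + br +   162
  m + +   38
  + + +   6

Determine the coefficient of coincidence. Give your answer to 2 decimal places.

0.87

The two rarest classes, + + + and m br t, are the double crossovers. Comparing them with the parentals, only the br allele has switched, so br is the middle locus and the order is m – br – t.
m–br: (56 + 11)/500 = 0.1340; br–t: (83 + 11)/500 = 0.1880.
Expected DCO frequency = 0.1340 × 0.1880 ≈ 0.02519; observed = 11/500 ≈ 0.02200.
Coefficient of coincidence = 0.02200/0.02519 ≈ 0.87.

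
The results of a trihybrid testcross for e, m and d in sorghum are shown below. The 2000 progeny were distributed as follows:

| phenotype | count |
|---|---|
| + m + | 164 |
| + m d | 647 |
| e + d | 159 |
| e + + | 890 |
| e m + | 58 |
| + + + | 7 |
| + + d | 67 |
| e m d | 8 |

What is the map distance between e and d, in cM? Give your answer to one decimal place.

The two most frequent reciprocal classes, + m d and e + +, are the parental types, so the F1 was + m d / e + +.
The two rarest classes, e m d and + + +, are the double crossovers. Comparing them with the parentals, only the e allele has switched, so e is the middle locus and the order is m – e – d.
Crossovers in the e–d interval produce the single-crossover classes + m + and e + d (164 + 159 = 323) plus the double crossovers (15).
RF(e–d) = (323 + 15) / 2000 = 338/2000 = 0.1690 → 16.9 cM.

16.9 cM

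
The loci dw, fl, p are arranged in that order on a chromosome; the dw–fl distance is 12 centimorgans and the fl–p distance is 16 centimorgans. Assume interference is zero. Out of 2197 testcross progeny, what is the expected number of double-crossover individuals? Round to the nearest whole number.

Map distances give recombination frequencies of 0.120 and 0.160 for the two intervals.
With no interference, expected double-crossover frequency = 0.120 × 0.160 = 0.01920.
Expected number = 0.01920 × 2197 = 42.18 ≈ 42.

42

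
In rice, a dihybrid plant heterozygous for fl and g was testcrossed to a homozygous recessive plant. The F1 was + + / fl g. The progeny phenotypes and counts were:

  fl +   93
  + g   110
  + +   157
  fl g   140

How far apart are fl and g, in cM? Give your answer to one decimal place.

40.6 cM

The recombinant classes are + g and fl +: 110 + 93 = 203.
Recombination frequency = 203/500 = 0.4060 ≈ 40.6%, i.e. 40.6 cM.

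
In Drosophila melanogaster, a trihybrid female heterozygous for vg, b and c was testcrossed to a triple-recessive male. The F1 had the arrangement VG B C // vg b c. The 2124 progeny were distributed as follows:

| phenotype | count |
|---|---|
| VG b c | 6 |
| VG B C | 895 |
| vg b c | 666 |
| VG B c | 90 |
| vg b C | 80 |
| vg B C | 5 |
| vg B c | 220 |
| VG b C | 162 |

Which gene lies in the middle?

vg

The two rarest classes, vg B C and VG b c, are the double crossovers. Comparing them with the parentals, only the vg allele has switched, so vg is the middle locus and the order is b – vg – c.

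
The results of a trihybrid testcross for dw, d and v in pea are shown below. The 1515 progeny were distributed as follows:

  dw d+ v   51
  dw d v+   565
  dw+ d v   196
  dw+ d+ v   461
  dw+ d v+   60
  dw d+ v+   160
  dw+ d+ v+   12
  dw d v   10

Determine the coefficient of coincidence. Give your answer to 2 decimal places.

0.66

The two most frequent reciprocal classes, dw+ d+ v and dw d v+, are the parental types, so the F1 was dw+ d+ v / dw d v+.
The two rarest classes, dw+ d+ v+ and dw d v, are the double crossovers. Comparing them with the parentals, only the v allele has switched, so v is the middle locus and the order is dw – v – d.
dw–v: (111 + 22)/1515 = 0.0878; v–d: (356 + 22)/1515 = 0.2495.
Expected DCO frequency = 0.0878 × 0.2495 ≈ 0.02191; observed = 22/1515 ≈ 0.01452.
Coefficient of coincidence = 0.01452/0.02191 ≈ 0.66.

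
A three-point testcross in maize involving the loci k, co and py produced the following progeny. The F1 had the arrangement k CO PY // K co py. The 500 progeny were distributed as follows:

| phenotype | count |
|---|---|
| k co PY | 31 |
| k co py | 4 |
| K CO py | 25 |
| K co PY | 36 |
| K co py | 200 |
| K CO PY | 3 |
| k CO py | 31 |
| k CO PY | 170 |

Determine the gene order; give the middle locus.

The two rarest classes, K CO PY and k co py, are the double crossovers. Comparing them with the parentals, only the k allele has switched, so k is the middle locus and the order is py – k – co.

k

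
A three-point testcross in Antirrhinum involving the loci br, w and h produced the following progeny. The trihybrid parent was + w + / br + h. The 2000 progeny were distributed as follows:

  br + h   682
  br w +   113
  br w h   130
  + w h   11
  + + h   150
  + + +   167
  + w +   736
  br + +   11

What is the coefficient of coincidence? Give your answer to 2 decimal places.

0.48

The two rarest classes, + w h and br + +, are the double crossovers. Comparing them with the parentals, only the h allele has switched, so h is the middle locus and the order is br – h – w.
br–h: (263 + 22)/2000 = 0.1425; h–w: (297 + 22)/2000 = 0.1595.
Expected DCO frequency = 0.1425 × 0.1595 ≈ 0.02273; observed = 22/2000 ≈ 0.01100.
Coefficient of coincidence = 0.01100/0.02273 ≈ 0.48.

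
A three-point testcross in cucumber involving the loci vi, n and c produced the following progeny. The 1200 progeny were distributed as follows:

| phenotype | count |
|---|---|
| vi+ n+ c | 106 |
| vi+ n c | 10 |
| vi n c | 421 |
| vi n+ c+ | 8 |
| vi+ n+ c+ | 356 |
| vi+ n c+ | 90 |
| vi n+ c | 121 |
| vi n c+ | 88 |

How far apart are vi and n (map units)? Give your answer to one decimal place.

19.1 map units

The two most frequent reciprocal classes, vi+ n+ c+ and vi n c, are the parental types, so the F1 was vi+ n+ c+ / vi n c.
The two rarest classes, vi n+ c+ and vi+ n c, are the double crossovers. Comparing them with the parentals, only the vi allele has switched, so vi is the middle locus and the order is c – vi – n.
Crossovers in the vi–n interval produce the single-crossover classes vi+ n c+ and vi n+ c (90 + 121 = 211) plus the double crossovers (18).
RF(vi–n) = (211 + 18) / 1200 = 229/1200 = 0.1908 → 19.1 map units.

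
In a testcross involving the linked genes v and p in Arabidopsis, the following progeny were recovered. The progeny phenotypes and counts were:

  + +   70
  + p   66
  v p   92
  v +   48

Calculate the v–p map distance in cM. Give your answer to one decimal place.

The two most frequent classes, + + (70) and v p (92), are the parental types, so the F1 was + + / v p.
The recombinant classes are + p and v +: 66 + 48 = 114.
Recombination frequency = 114/276 = 0.4130 ≈ 41.3%, i.e. 41.3 cM.

41.3 cM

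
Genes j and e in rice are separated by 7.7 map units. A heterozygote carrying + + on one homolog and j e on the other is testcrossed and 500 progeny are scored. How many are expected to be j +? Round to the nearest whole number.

19

A map distance of 7.7 map units corresponds to a recombination frequency of 0.077.
The F1 is + + / j e, so j + is a recombinant gamete class with expected frequency r/2 = 0.077/2 = 0.0385.
Expected number = 0.0385 × 500 = 19.25 ≈ 19.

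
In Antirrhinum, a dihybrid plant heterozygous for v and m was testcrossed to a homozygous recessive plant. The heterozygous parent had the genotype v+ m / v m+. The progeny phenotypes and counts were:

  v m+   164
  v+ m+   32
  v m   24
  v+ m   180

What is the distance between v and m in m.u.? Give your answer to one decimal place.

The recombinant classes are v+ m+ and v m: 32 + 24 = 56.
Recombination frequency = 56/400 = 0.1400 ≈ 14.0%, i.e. 14.0 m.u.

14.0 m.u.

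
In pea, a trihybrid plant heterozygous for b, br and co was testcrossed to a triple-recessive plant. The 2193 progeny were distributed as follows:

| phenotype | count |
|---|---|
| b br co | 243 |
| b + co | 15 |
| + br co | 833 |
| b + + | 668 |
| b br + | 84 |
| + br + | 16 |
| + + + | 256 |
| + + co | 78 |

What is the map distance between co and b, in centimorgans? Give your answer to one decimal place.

The two most frequent reciprocal classes, + br co and b + +, are the parental types, so the F1 was + br co / b + +.
The two rarest classes, + br + and b + co, are the double crossovers. Comparing them with the parentals, only the co allele has switched, so co is the middle locus and the order is b – co – br.
Crossovers in the b–co interval produce the single-crossover classes b br co and + + + (243 + 256 = 499) plus the double crossovers (31).
RF(b–co) = (499 + 31) / 2193 = 530/2193 = 0.2417 → 24.2 centimorgans.

24.2 centimorgans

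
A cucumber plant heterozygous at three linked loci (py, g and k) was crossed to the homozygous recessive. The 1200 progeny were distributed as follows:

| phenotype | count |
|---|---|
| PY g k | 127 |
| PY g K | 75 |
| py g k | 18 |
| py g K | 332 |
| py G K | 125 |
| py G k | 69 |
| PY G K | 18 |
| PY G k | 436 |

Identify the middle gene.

k

The two most frequent reciprocal classes, PY G k and py g K, are the parental types, so the F1 was PY G k / py g K.
The two rarest classes, PY G K and py g k, are the double crossovers. Comparing them with the parentals, only the k allele has switched, so k is the middle locus and the order is py – k – g.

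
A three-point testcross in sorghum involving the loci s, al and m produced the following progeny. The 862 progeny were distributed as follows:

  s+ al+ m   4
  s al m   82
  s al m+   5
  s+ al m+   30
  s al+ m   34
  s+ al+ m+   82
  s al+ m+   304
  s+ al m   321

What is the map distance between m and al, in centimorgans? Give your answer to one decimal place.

The two most frequent reciprocal classes, s+ al m and s al+ m+, are the parental types, so the F1 was s+ al m / s al+ m+.
The two rarest classes, s+ al+ m and s al m+, are the double crossovers. Comparing them with the parentals, only the al allele has switched, so al is the middle locus and the order is m – al – s.
Crossovers in the m–al interval produce the single-crossover classes s+ al m+ and s al+ m (30 + 34 = 64) plus the double crossovers (9).
RF(m–al) = (64 + 9) / 862 = 73/862 = 0.0847 → 8.5 centimorgans.

8.5 centimorgans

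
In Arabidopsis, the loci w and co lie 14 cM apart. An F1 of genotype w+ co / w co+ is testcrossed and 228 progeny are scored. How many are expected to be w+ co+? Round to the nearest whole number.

16

A map distance of 14 cM corresponds to a recombination frequency of 0.140.
The F1 is w+ co / w co+, so w+ co+ is a recombinant gamete class with expected frequency r/2 = 0.140/2 = 0.0700.
Expected number = 0.0700 × 228 = 15.96 ≈ 16.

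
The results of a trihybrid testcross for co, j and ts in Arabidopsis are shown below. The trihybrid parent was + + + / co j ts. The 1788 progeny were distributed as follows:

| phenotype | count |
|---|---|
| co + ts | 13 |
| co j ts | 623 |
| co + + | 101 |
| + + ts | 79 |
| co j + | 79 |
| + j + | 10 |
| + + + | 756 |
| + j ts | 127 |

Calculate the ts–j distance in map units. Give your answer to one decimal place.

10.1 map units

The two rarest classes, + j + and co + ts, are the double crossovers. Comparing them with the parentals, only the j allele has switched, so j is the middle locus and the order is ts – j – co.
Crossovers in the ts–j interval produce the single-crossover classes + + ts and co j + (79 + 79 = 158) plus the double crossovers (23).
RF(ts–j) = (158 + 23) / 1788 = 181/1788 = 0.1012 → 10.1 map units.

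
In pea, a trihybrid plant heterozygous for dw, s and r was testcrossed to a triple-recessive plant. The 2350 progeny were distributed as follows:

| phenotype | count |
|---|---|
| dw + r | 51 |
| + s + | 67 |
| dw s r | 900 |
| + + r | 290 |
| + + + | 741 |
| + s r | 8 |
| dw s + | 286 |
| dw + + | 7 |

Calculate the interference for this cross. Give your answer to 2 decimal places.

The two most frequent reciprocal classes, dw s r and + + +, are the parental types, so the F1 was dw s r / + + +.
The two rarest classes, + s r and dw + +, are the double crossovers. Comparing them with the parentals, only the dw allele has switched, so dw is the middle locus and the order is r – dw – s.
r–dw: (576 + 15)/2350 = 0.2515; dw–s: (118 + 15)/2350 = 0.0566.
Expected DCO frequency = 0.2515 × 0.0566 ≈ 0.01423; observed = 15/2350 ≈ 0.00638.
Coefficient of coincidence = 0.00638/0.01423 ≈ 0.45; interference = 1 − 0.45 = 0.55.

0.55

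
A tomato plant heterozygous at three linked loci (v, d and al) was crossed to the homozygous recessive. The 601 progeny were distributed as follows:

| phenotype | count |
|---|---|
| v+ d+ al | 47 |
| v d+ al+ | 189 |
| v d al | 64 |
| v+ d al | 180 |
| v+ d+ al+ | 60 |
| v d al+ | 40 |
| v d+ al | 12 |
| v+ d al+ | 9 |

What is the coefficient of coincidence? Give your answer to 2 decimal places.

0.81

The two most frequent reciprocal classes, v d+ al+ and v+ d al, are the parental types, so the F1 was v d+ al+ / v+ d al.
The two rarest classes, v d+ al and v+ d al+, are the double crossovers. Comparing them with the parentals, only the al allele has switched, so al is the middle locus and the order is d – al – v.
d–al: (87 + 21)/601 = 0.1797; al–v: (124 + 21)/601 = 0.2413.
Expected DCO frequency = 0.1797 × 0.2413 ≈ 0.04336; observed = 21/601 ≈ 0.03494.
Coefficient of coincidence = 0.03494/0.04336 ≈ 0.81.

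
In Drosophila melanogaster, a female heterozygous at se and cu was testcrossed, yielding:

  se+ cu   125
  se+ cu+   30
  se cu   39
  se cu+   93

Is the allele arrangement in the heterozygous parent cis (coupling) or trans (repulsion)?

The two most frequent classes are se+ cu (125) and se cu+ (93); these are the parental (non-recombinant) types.
So the F1 carried se+ cu on one chromosome and se cu+ on the other — the recessive alleles are on opposite chromosomes (trans / repulsion).

trans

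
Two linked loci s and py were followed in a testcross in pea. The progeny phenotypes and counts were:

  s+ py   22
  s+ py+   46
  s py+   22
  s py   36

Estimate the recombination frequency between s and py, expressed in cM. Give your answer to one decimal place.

The two most frequent classes, s+ py+ (46) and s py (36), are the parental types, so the F1 was s+ py+ / s py.
The recombinant classes are s+ py and s py+: 22 + 22 = 44.
Recombination frequency = 44/126 = 0.3492 ≈ 34.9%, i.e. 34.9 cM.

34.9 cM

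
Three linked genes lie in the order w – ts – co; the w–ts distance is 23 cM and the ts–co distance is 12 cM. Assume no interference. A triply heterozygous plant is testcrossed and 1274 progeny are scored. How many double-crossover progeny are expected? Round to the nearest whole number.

35

Map distances give recombination frequencies of 0.230 and 0.120 for the two intervals.
With no interference, expected double-crossover frequency = 0.230 × 0.120 = 0.02760.
Expected number = 0.02760 × 1274 = 35.16 ≈ 35.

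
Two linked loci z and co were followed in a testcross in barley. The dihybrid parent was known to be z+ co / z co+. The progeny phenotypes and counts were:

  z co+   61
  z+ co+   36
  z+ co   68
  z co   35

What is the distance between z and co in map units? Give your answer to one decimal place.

The recombinant classes are z+ co+ and z co: 36 + 35 = 71.
Recombination frequency = 71/200 = 0.3550 ≈ 35.5%, i.e. 35.5 map units.

35.5 map units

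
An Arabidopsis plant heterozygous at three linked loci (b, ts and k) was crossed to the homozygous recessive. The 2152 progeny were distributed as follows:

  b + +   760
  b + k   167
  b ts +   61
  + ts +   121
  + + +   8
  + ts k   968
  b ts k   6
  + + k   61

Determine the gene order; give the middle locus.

b

The two most frequent reciprocal classes, + ts k and b + +, are the parental types, so the F1 was + ts k / b + +.
The two rarest classes, b ts k and + + +, are the double crossovers. Comparing them with the parentals, only the b allele has switched, so b is the middle locus and the order is k – b – ts.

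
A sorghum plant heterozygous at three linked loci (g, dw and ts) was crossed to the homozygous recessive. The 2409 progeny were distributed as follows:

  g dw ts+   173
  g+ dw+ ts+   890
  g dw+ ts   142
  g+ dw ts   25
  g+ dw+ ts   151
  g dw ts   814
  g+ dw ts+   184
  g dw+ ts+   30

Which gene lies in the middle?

The two most frequent reciprocal classes, g dw ts and g+ dw+ ts+, are the parental types, so the F1 was g dw ts / g+ dw+ ts+.
The two rarest classes, g+ dw ts and g dw+ ts+, are the double crossovers. Comparing them with the parentals, only the g allele has switched, so g is the middle locus and the order is dw – g – ts.

g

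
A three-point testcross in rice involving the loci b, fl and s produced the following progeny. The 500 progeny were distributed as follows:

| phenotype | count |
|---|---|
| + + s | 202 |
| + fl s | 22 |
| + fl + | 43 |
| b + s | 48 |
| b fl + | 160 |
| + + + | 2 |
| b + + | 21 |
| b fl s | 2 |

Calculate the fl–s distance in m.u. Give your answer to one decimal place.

9.4 m.u.

The two most frequent reciprocal classes, + + s and b fl +, are the parental types, so the F1 was + + s / b fl +.
The two rarest classes, + + + and b fl s, are the double crossovers. Comparing them with the parentals, only the s allele has switched, so s is the middle locus and the order is b – s – fl.
Crossovers in the s–fl interval produce the single-crossover classes + fl s and b + + (22 + 21 = 43) plus the double crossovers (4).
RF(s–fl) = (43 + 4) / 500 = 47/500 = 0.0940 → 9.4 m.u.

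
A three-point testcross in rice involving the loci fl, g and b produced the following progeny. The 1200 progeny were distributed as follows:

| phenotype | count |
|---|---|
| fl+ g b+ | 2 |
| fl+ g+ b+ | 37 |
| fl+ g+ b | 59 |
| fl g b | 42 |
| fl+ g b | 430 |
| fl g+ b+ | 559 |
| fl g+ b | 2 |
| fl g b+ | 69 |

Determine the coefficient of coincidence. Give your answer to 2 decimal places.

The two most frequent reciprocal classes, fl+ g b and fl g+ b+, are the parental types, so the F1 was fl+ g b / fl g+ b+.
The two rarest classes, fl+ g b+ and fl g+ b, are the double crossovers. Comparing them with the parentals, only the b allele has switched, so b is the middle locus and the order is fl – b – g.
fl–b: (79 + 4)/1200 = 0.0692; b–g: (128 + 4)/1200 = 0.1100.
Expected DCO frequency = 0.0692 × 0.1100 ≈ 0.00761; observed = 4/1200 ≈ 0.00333.
Coefficient of coincidence = 0.00333/0.00761 ≈ 0.44.

0.44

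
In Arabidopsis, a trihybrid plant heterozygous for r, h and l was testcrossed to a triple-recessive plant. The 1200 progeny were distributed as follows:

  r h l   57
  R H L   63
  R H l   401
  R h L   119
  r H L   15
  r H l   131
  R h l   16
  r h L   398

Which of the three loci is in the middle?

The two most frequent reciprocal classes, r h L and R H l, are the parental types, so the F1 was r h L / R H l.
The two rarest classes, r H L and R h l, are the double crossovers. Comparing them with the parentals, only the h allele has switched, so h is the middle locus and the order is l – h – r.

h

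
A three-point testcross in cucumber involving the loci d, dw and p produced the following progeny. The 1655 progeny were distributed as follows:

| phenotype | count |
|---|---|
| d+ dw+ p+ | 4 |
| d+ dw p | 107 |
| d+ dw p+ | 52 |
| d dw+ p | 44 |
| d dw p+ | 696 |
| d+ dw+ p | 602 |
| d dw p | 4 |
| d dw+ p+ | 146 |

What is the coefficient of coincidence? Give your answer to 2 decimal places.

0.49

The two most frequent reciprocal classes, d dw p+ and d+ dw+ p, are the parental types, so the F1 was d dw p+ / d+ dw+ p.
The two rarest classes, d dw p and d+ dw+ p+, are the double crossovers. Comparing them with the parentals, only the p allele has switched, so p is the middle locus and the order is dw – p – d.
dw–p: (253 + 8)/1655 = 0.1577; p–d: (96 + 8)/1655 = 0.0628.
Expected DCO frequency = 0.1577 × 0.0628 ≈ 0.00990; observed = 8/1655 ≈ 0.00483.
Coefficient of coincidence = 0.00483/0.00990 ≈ 0.49.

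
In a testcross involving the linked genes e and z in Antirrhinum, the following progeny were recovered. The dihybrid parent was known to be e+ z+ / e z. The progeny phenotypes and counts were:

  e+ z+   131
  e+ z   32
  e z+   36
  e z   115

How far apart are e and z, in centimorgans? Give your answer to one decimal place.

The recombinant classes are e+ z and e z+: 32 + 36 = 68.
Recombination frequency = 68/314 = 0.2166 ≈ 21.7%, i.e. 21.7 centimorgans.

21.7 centimorgans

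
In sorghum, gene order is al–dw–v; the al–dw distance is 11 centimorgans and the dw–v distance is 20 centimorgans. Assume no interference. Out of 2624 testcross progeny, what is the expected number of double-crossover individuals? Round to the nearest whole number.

58

Map distances give recombination frequencies of 0.110 and 0.200 for the two intervals.
With no interference, expected double-crossover frequency = 0.110 × 0.200 = 0.02200.
Expected number = 0.02200 × 2624 = 57.73 ≈ 58.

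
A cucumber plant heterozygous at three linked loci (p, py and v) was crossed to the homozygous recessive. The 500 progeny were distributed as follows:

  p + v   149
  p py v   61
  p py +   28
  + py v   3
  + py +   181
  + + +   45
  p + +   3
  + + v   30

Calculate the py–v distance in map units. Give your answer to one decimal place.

The two most frequent reciprocal classes, p + v and + py +, are the parental types, so the F1 was p + v / + py +.
The two rarest classes, p + + and + py v, are the double crossovers. Comparing them with the parentals, only the v allele has switched, so v is the middle locus and the order is py – v – p.
Crossovers in the py–v interval produce the single-crossover classes p py v and + + + (61 + 45 = 106) plus the double crossovers (6).
RF(py–v) = (106 + 6) / 500 = 112/500 = 0.2240 → 22.4 map units.

22.4 map units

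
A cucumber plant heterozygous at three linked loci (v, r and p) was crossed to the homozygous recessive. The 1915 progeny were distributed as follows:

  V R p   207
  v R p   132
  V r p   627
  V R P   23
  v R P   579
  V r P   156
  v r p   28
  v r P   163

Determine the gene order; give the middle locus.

v

The two most frequent reciprocal classes, V r p and v R P, are the parental types, so the F1 was V r p / v R P.
The two rarest classes, v r p and V R P, are the double crossovers. Comparing them with the parentals, only the v allele has switched, so v is the middle locus and the order is r – v – p.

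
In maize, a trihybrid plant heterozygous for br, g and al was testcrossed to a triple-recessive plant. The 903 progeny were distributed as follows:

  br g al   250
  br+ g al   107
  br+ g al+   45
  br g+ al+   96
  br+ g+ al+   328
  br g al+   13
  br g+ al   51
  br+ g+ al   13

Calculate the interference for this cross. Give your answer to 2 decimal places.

The two most frequent reciprocal classes, br g al and br+ g+ al+, are the parental types, so the F1 was br g al / br+ g+ al+.
The two rarest classes, br g al+ and br+ g+ al, are the double crossovers. Comparing them with the parentals, only the al allele has switched, so al is the middle locus and the order is g – al – br.
g–al: (96 + 26)/903 = 0.1351; al–br: (203 + 26)/903 = 0.2536.
Expected DCO frequency = 0.1351 × 0.2536 ≈ 0.03426; observed = 26/903 ≈ 0.02879.
Coefficient of coincidence = 0.02879/0.03426 ≈ 0.84; interference = 1 − 0.84 = 0.16.

0.16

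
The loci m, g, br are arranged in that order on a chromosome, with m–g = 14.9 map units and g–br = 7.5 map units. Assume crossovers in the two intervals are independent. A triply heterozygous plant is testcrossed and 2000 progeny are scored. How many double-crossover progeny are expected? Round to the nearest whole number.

22

Map distances give recombination frequencies of 0.149 and 0.075 for the two intervals.
With no interference, expected double-crossover frequency = 0.149 × 0.075 = 0.01117.
Expected number = 0.01117 × 2000 = 22.35 ≈ 22.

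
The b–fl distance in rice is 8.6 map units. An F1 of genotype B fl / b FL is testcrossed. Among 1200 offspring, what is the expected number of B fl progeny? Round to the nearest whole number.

548

A map distance of 8.6 map units corresponds to a recombination frequency of 0.086.
The F1 is B fl / b FL, so B fl is a parental gamete class with expected frequency (1 − r)/2 = 0.914/2 = 0.4570.
Expected number = 0.4570 × 1200 = 548.40 ≈ 548.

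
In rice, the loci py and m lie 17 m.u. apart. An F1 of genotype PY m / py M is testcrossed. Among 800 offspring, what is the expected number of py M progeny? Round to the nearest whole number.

332

A map distance of 17 m.u. corresponds to a recombination frequency of 0.170.
The F1 is PY m / py M, so py M is a parental gamete class with expected frequency (1 − r)/2 = 0.830/2 = 0.4150.
Expected number = 0.4150 × 800 = 332.00 ≈ 332.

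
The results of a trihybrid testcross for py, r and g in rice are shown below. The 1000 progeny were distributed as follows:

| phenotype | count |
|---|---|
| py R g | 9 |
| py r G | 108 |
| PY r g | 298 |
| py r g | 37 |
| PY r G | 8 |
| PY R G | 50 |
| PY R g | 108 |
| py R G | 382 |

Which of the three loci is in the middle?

g

The two most frequent reciprocal classes, py R G and PY r g, are the parental types, so the F1 was py R G / PY r g.
The two rarest classes, py R g and PY r G, are the double crossovers. Comparing them with the parentals, only the g allele has switched, so g is the middle locus and the order is py – g – r.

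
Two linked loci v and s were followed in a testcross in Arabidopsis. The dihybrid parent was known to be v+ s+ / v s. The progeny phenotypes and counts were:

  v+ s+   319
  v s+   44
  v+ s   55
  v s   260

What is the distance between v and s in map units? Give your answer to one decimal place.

14.6 map units

The recombinant classes are v+ s and v s+: 55 + 44 = 99.
Recombination frequency = 99/678 = 0.1460 ≈ 14.6%, i.e. 14.6 map units.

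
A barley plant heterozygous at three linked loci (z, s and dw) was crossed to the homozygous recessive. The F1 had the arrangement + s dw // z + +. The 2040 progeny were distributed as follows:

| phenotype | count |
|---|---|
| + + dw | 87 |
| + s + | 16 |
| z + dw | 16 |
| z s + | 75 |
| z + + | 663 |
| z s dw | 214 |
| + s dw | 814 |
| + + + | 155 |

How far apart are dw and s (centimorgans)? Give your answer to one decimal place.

The two rarest classes, + s + and z + dw, are the double crossovers. Comparing them with the parentals, only the dw allele has switched, so dw is the middle locus and the order is s – dw – z.
Crossovers in the s–dw interval produce the single-crossover classes + + dw and z s + (87 + 75 = 162) plus the double crossovers (32).
RF(s–dw) = (162 + 32) / 2040 = 194/2040 = 0.0951 → 9.5 centimorgans.

9.5 centimorgans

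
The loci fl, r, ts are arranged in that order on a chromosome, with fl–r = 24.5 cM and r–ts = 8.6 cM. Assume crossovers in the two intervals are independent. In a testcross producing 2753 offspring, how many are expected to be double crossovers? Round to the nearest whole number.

Map distances give recombination frequencies of 0.245 and 0.086 for the two intervals.
With no interference, expected double-crossover frequency = 0.245 × 0.086 = 0.02107.
Expected number = 0.02107 × 2753 = 58.01 ≈ 58.

58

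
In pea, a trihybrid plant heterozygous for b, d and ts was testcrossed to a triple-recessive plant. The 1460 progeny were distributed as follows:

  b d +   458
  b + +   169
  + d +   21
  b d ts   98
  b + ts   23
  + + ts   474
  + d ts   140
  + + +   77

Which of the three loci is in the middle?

b

The two most frequent reciprocal classes, b d + and + + ts, are the parental types, so the F1 was b d + / + + ts.
The two rarest classes, + d + and b + ts, are the double crossovers. Comparing them with the parentals, only the b allele has switched, so b is the middle locus and the order is d – b – ts.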